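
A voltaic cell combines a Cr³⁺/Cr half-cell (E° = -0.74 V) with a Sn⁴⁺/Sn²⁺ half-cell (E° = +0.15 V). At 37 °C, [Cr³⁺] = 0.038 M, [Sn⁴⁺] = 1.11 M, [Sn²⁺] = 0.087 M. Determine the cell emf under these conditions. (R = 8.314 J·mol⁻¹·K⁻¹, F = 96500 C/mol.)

The Sn⁴⁺/Sn²⁺ couple has the higher reduction potential and acts as the cathode, so E°_cell = +0.15 − (-0.74) = 0.89 V.
Balancing electrons gives n = 6; the reaction quotient is Q = [Cr³⁺]^2·[Sn²⁺]^3/[Sn⁴⁺]^3 = 6.95 × 10^-7.
E = E° − (RT/nF) ln Q = 0.89 − (8.314×310)/(6×96500) × (-14.179) = 0.890 + 0.063 = 0.953 V.

0.953 V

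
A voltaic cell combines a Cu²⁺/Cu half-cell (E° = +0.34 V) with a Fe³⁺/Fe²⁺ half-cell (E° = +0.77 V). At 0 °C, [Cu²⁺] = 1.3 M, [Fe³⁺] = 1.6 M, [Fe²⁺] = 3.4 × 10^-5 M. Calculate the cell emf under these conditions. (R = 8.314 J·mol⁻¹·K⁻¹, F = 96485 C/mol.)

The Fe³⁺/Fe²⁺ couple has the higher reduction potential and acts as the cathode, so E°_cell = +0.77 − (+0.34) = 0.43 V.
Balancing electrons gives n = 2; the reaction quotient is Q = [Cu²⁺]·[Fe²⁺]^2/[Fe³⁺]^2 = 5.87 × 10^-10.
E = E° − (RT/nF) ln Q = 0.43 − (8.314×273)/(2×96485) × (-21.256) = 0.430 + 0.250 = 0.680 V.

0.680 V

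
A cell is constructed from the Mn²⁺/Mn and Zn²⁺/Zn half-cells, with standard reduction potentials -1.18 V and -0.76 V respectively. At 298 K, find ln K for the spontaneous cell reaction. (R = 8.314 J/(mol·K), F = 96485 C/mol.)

ln K = 32.7

E°_cell = -0.76 − (-1.18) = 0.42 V, with n = 2 electrons transferred.
At equilibrium E = 0, so the Nernst equation gives ln K = nFE°/RT = (2)(96485)(0.42)/((8.314)(298)) = 32.71.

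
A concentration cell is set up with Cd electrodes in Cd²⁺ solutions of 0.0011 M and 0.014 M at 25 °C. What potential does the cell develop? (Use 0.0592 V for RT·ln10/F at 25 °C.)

Both half-cells are Cd²⁺/Cd, so E°_cell = 0. The concentrated side is the cathode; the cell reaction moves Cd²⁺ from high to low concentration with n = 2.
Q = [Cd²⁺]_dilute/[Cd²⁺]_conc = 0.0011/0.014 = 0.0786.
E = 0 − (0.0592/2) log Q = −(0.0592/2)(-1.105) = 0.0327 V.

0.033 V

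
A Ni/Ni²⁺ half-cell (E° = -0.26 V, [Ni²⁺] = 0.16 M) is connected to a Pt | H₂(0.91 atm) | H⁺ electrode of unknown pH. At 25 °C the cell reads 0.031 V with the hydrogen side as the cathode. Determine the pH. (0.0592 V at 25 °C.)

E°_cell = 0.26 V and n = 2.
log Q = n(E° − E)/0.0592 = 2×(0.26 − 0.031)/0.0592 = 7.736.
With Q = [Ni²⁺]·P(H₂) / [H⁺]^2, solving for [H⁺] gives log[H⁺] = -4.287, so pH = 4.29.

pH = 4.29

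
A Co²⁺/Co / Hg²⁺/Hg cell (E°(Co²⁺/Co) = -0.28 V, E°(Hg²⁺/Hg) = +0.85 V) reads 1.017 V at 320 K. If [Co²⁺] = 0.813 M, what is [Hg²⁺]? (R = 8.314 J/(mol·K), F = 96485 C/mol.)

2.2 × 10^-4 M

From the Nernst equation, ln Q = nF(E° − E)/RT = 2×96485×(1.13 − 1.017)/(8.314×320) = 8.196, so Q = 3630.
With Q = [Co²⁺]/[Hg²⁺] and the known concentrations, [Hg²⁺] in the denominator gives [Hg²⁺] = 2.2 × 10^-4 M.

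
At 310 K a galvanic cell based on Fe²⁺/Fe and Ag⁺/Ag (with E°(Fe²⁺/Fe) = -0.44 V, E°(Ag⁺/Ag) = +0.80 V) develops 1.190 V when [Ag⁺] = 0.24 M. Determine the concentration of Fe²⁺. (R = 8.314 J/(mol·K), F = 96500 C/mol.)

From the Nernst equation, ln Q = nF(E° − E)/RT = 2×96500×(1.24 − 1.190)/(8.314×310) = 3.744, so Q = 42.3.
With Q = [Fe²⁺]/[Ag⁺]^2 and the known concentrations, [Fe²⁺] in the numerator gives [Fe²⁺] = 2.4 M.

2.4 M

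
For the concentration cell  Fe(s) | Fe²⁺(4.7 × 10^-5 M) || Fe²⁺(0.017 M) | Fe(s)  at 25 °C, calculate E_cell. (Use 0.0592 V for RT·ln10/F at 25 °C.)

0.076 V

Both half-cells are Fe²⁺/Fe, so E°_cell = 0. The concentrated side is the cathode; the cell reaction moves Fe²⁺ from high to low concentration with n = 2.
Q = [Fe²⁺]_dilute/[Fe²⁺]_conc = 4.7 × 10^-5/0.017 = 0.00276.
E = 0 − (0.0592/2) log Q = −(0.0592/2)(-2.558) = 0.0757 V.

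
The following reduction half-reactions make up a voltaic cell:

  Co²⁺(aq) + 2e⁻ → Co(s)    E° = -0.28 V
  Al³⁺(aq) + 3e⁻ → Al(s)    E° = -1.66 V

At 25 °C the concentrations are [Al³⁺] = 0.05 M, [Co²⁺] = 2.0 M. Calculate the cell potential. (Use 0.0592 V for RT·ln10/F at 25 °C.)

1.41 V

The Co²⁺/Co couple has the higher reduction potential and acts as the cathode, so E°_cell = -0.28 − (-1.66) = 1.38 V.
Balancing electrons gives n = 6; the reaction quotient is Q = [Al³⁺]^2/[Co²⁺]^3 = 3.13 × 10^-4.
At 25 °C, E = E° − (0.0592/n) log Q = 1.38 − (0.0592/6)(-3.505) = 1.380 + 0.035 = 1.415 V.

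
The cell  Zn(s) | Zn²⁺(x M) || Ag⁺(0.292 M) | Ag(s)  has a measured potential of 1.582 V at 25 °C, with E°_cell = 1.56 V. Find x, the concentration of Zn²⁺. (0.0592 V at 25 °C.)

From the Nernst equation, log Q = n(E° − E)/0.0592 = 2(1.56 − 1.582)/0.0592 = -0.743, so Q = 0.181.
With Q = [Zn²⁺]/[Ag⁺]^2 and the known concentrations, [Zn²⁺] in the numerator gives [Zn²⁺] = 0.015 M.

0.015 M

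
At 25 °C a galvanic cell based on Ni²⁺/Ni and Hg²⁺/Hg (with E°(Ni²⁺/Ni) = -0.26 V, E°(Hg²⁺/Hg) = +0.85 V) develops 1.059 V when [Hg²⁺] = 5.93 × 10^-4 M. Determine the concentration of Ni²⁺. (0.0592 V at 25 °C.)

From the Nernst equation, log Q = n(E° − E)/0.0592 = 2(1.11 − 1.059)/0.0592 = 1.723, so Q = 52.8.
With Q = [Ni²⁺]/[Hg²⁺] and the known concentrations, [Ni²⁺] in the numerator gives [Ni²⁺] = 0.031 M.

0.031 M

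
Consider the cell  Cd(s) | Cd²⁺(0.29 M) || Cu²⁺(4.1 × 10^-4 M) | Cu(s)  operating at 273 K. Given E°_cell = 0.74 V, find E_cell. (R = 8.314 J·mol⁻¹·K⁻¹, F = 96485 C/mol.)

0.663 V

Balancing electrons gives n = 2; the reaction quotient is Q = [Cd²⁺]/[Cu²⁺] = 707.
E = E° − (RT/nF) ln Q = 0.74 − (8.314×273)/(2×96485) × (6.561) = 0.740 − 0.077 = 0.663 V.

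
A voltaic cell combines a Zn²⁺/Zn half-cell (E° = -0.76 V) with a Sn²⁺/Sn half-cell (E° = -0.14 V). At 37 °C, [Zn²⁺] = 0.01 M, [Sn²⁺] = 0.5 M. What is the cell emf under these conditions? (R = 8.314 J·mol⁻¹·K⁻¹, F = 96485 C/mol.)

The Sn²⁺/Sn couple has the higher reduction potential and acts as the cathode, so E°_cell = -0.14 − (-0.76) = 0.62 V.
Balancing electrons gives n = 2; the reaction quotient is Q = [Zn²⁺]/[Sn²⁺] = 0.0200.
E = E° − (RT/nF) ln Q = 0.62 − (8.314×310)/(2×96485) × (-3.912) = 0.620 + 0.052 = 0.672 V.

0.672 V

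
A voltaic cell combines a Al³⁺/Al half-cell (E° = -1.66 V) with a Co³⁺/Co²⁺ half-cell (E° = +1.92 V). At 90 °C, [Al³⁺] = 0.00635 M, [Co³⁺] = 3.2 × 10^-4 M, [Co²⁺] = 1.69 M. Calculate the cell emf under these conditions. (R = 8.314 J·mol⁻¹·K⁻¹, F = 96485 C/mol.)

3.36 V

The Co³⁺/Co²⁺ couple has the higher reduction potential and acts as the cathode, so E°_cell = +1.92 − (-1.66) = 3.58 V.
Balancing electrons gives n = 3; the reaction quotient is Q = [Al³⁺]·[Co²⁺]^3/[Co³⁺]^3 = 9.35 × 10^8.
E = E° − (RT/nF) ln Q = 3.58 − (8.314×363)/(3×96485) × (20.656) = 3.580 − 0.215 = 3.365 V.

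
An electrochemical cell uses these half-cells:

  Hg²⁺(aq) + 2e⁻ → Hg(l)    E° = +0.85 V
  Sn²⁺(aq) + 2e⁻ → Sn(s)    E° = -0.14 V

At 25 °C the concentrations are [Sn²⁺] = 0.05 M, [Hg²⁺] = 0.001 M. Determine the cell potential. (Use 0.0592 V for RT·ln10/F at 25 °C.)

The Hg²⁺/Hg couple has the higher reduction potential and acts as the cathode, so E°_cell = +0.85 − (-0.14) = 0.99 V.
Balancing electrons gives n = 2; the reaction quotient is Q = [Sn²⁺]/[Hg²⁺] = 50.0.
At 25 °C, E = E° − (0.0592/n) log Q = 0.99 − (0.0592/2)(1.699) = 0.990 − 0.050 = 0.940 V.

0.940 V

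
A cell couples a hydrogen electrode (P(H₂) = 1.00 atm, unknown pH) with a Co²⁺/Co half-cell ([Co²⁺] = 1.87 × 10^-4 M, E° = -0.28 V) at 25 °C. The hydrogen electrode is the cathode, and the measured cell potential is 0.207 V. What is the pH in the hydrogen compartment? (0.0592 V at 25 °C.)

pH = 3.10

E°_cell = 0.28 V and n = 2.
log Q = n(E° − E)/0.0592 = 2×(0.28 − 0.207)/0.0592 = 2.466.
With Q = [Co²⁺]·P(H₂) / [H⁺]^2, solving for [H⁺] gives log[H⁺] = -3.097, so pH = 3.10.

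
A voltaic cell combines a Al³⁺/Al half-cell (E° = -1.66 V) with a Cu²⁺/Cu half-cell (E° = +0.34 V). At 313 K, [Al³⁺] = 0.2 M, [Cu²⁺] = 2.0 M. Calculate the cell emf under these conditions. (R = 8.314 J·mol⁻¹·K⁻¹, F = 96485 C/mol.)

2.02 V

The Cu²⁺/Cu couple has the higher reduction potential and acts as the cathode, so E°_cell = +0.34 − (-1.66) = 2.00 V.
Balancing electrons gives n = 6; the reaction quotient is Q = [Al³⁺]^2/[Cu²⁺]^3 = 0.00500.
E = E° − (RT/nF) ln Q = 2.00 − (8.314×313)/(6×96485) × (-5.298) = 2.000 + 0.024 = 2.024 V.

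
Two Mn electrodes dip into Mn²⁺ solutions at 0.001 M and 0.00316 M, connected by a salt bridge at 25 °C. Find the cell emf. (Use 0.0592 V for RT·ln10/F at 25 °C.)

0.015 V

Both half-cells are Mn²⁺/Mn, so E°_cell = 0. The concentrated side is the cathode; the cell reaction moves Mn²⁺ from high to low concentration with n = 2.
Q = [Mn²⁺]_dilute/[Mn²⁺]_conc = 0.001/0.00316 = 0.316.
E = 0 − (0.0592/2) log Q = −(0.0592/2)(-0.500) = 0.0148 V.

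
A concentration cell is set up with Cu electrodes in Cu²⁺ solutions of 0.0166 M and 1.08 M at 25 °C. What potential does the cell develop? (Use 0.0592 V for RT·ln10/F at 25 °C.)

Both half-cells are Cu²⁺/Cu, so E°_cell = 0. The concentrated side is the cathode; the cell reaction moves Cu²⁺ from high to low concentration with n = 2.
Q = [Cu²⁺]_dilute/[Cu²⁺]_conc = 0.0166/1.08 = 0.0154.
E = 0 − (0.0592/2) log Q = −(0.0592/2)(-1.813) = 0.0537 V.

0.054 V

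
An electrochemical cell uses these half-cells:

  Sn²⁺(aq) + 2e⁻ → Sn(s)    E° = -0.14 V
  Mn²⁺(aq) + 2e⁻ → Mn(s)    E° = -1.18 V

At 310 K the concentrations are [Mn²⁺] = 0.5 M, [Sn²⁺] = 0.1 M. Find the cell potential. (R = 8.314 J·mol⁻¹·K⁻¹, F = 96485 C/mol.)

1.02 V

The Sn²⁺/Sn couple has the higher reduction potential and acts as the cathode, so E°_cell = -0.14 − (-1.18) = 1.04 V.
Balancing electrons gives n = 2; the reaction quotient is Q = [Mn²⁺]/[Sn²⁺] = 5.00.
E = E° − (RT/nF) ln Q = 1.04 − (8.314×310)/(2×96485) × (1.609) = 1.040 − 0.021 = 1.019 V.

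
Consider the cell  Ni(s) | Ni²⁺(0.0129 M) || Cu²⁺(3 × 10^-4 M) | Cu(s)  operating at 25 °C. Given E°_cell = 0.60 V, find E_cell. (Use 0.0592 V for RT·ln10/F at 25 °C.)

Balancing electrons gives n = 2; the reaction quotient is Q = [Ni²⁺]/[Cu²⁺] = 43.0.
At 25 °C, E = E° − (0.0592/n) log Q = 0.60 − (0.0592/2)(1.633) = 0.600 − 0.048 = 0.552 V.

0.552 V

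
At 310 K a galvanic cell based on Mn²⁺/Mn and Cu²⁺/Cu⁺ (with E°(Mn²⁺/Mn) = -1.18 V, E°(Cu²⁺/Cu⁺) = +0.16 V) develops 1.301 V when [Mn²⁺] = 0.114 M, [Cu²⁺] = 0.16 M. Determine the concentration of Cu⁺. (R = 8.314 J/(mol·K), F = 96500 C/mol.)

2.0 M

From the Nernst equation, ln Q = nF(E° − E)/RT = 2×96500×(1.34 − 1.301)/(8.314×310) = 2.920, so Q = 18.5.
With Q = [Mn²⁺]·[Cu⁺]^2/[Cu²⁺]^2 and the known concentrations, [Cu⁺]^2 in the numerator gives [Cu⁺] = 2.0 M.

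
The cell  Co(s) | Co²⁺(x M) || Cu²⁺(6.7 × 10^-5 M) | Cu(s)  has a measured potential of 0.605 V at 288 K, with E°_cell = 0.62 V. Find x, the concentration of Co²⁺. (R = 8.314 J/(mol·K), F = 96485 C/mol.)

2.2 × 10^-4 M

From the Nernst equation, ln Q = nF(E° − E)/RT = 2×96485×(0.62 − 0.605)/(8.314×288) = 1.209, so Q = 3.35.
With Q = [Co²⁺]/[Cu²⁺] and the known concentrations, [Co²⁺] in the numerator gives [Co²⁺] = 2.2 × 10^-4 M.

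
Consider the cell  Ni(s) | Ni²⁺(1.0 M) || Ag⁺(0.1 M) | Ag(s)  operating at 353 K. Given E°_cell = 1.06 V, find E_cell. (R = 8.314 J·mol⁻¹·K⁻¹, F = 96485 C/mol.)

0.990 V

Balancing electrons gives n = 2; the reaction quotient is Q = [Ni²⁺]/[Ag⁺]^2 = 100.
E = E° − (RT/nF) ln Q = 1.06 − (8.314×353)/(2×96485) × (4.605) = 1.060 − 0.070 = 0.990 V.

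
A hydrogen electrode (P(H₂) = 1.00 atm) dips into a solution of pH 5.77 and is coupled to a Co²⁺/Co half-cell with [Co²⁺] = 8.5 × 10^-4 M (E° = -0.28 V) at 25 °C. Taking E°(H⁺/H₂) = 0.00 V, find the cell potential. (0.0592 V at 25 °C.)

0.029 V

The hydrogen couple is the cathode, so E°_cell = 0.28 V; n = 2.
[H⁺] = 10^(−5.77) = 1.7 × 10^-6 M, and Q = [Co²⁺]·P(H₂) / [H⁺]^2 = 2.95 × 10^8.
E = E° − (0.0592/2) log Q = 0.28 − (0.0592/2)(8.469) = 0.029 V.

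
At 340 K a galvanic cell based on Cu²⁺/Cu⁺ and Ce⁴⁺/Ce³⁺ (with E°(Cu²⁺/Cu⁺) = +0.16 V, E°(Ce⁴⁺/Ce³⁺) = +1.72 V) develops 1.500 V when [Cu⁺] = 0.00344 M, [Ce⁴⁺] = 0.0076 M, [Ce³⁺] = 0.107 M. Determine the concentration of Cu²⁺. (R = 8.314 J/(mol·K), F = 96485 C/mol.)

From the Nernst equation, ln Q = nF(E° − E)/RT = 1×96485×(1.56 − 1.500)/(8.314×340) = 2.048, so Q = 7.75.
With Q = [Cu²⁺]·[Ce³⁺]/([Cu⁺]·[Ce⁴⁺]) and the known concentrations, [Cu²⁺] in the numerator gives [Cu²⁺] = 0.0019 M.

0.0019 M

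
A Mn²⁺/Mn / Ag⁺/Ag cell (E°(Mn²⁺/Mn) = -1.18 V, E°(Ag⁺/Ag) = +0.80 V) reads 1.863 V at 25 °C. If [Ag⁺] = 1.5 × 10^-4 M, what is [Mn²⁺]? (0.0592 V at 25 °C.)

From the Nernst equation, log Q = n(E° − E)/0.0592 = 2(1.98 − 1.863)/0.0592 = 3.953, so Q = 8970.
With Q = [Mn²⁺]/[Ag⁺]^2 and the known concentrations, [Mn²⁺] in the numerator gives [Mn²⁺] = 2 × 10^-4 M.

2 × 10^-4 M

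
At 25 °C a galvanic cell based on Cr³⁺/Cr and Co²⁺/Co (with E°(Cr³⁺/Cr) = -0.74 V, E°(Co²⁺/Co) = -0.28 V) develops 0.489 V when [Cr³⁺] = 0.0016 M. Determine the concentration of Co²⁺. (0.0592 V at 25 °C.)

0.13 M

From the Nernst equation, log Q = n(E° − E)/0.0592 = 6(0.46 − 0.489)/0.0592 = -2.939, so Q = 0.00115.
With Q = [Cr³⁺]^2/[Co²⁺]^3 and the known concentrations, [Co²⁺]^3 in the denominator gives [Co²⁺] = 0.13 M.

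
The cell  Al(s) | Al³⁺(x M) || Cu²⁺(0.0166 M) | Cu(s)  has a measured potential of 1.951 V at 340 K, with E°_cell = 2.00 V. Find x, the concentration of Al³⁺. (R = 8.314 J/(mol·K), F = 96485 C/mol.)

From the Nernst equation, ln Q = nF(E° − E)/RT = 6×96485×(2.00 − 1.951)/(8.314×340) = 10.035, so Q = 2.28 × 10^4.
With Q = [Al³⁺]^2/[Cu²⁺]^3 and the known concentrations, [Al³⁺]^2 in the numerator gives [Al³⁺] = 0.32 M.

0.32 M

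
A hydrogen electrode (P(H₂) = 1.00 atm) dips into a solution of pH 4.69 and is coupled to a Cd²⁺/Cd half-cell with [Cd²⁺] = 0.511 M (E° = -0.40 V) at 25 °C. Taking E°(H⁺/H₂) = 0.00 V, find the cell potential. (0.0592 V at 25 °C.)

The hydrogen couple is the cathode, so E°_cell = 0.40 V; n = 2.
[H⁺] = 10^(−4.69) = 2 × 10^-5 M, and Q = [Cd²⁺]·P(H₂) / [H⁺]^2 = 1.23 × 10^9.
E = E° − (0.0592/2) log Q = 0.40 − (0.0592/2)(9.088) = 0.131 V.

0.13 V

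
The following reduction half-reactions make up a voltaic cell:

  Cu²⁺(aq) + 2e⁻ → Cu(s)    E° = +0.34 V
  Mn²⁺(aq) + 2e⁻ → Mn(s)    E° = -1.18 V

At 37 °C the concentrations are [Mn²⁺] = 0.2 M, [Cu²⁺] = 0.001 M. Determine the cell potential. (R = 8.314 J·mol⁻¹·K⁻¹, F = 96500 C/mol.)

The Cu²⁺/Cu couple has the higher reduction potential and acts as the cathode, so E°_cell = +0.34 − (-1.18) = 1.52 V.
Balancing electrons gives n = 2; the reaction quotient is Q = [Mn²⁺]/[Cu²⁺] = 200.
E = E° − (RT/nF) ln Q = 1.52 − (8.314×310)/(2×96500) × (5.298) = 1.520 − 0.071 = 1.449 V.

1.45 V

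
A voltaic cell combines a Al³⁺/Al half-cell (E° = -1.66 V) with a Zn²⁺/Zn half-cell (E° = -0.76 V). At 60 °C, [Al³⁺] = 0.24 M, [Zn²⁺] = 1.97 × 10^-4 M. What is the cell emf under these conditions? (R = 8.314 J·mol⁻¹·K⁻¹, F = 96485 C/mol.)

0.791 V

The Zn²⁺/Zn couple has the higher reduction potential and acts as the cathode, so E°_cell = -0.76 − (-1.66) = 0.90 V.
Balancing electrons gives n = 6; the reaction quotient is Q = [Al³⁺]^2/[Zn²⁺]^3 = 7.53 × 10^9.
E = E° − (RT/nF) ln Q = 0.90 − (8.314×333)/(6×96485) × (22.743) = 0.900 − 0.109 = 0.791 V.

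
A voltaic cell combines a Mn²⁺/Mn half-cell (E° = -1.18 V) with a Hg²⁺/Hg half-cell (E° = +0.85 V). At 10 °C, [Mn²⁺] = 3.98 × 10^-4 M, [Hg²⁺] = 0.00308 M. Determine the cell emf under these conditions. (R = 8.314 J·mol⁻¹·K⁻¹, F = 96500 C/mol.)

The Hg²⁺/Hg couple has the higher reduction potential and acts as the cathode, so E°_cell = +0.85 − (-1.18) = 2.03 V.
Balancing electrons gives n = 2; the reaction quotient is Q = [Mn²⁺]/[Hg²⁺] = 0.129.
E = E° − (RT/nF) ln Q = 2.03 − (8.314×283)/(2×96500) × (-2.046) = 2.030 + 0.025 = 2.055 V.

2.05 V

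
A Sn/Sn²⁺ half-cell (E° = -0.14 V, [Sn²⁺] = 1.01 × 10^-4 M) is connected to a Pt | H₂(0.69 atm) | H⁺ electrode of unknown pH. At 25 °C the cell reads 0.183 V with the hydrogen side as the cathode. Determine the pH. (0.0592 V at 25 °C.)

pH = 1.35

E°_cell = 0.14 V and n = 2.
log Q = n(E° − E)/0.0592 = 2×(0.14 − 0.183)/0.0592 = -1.453.
With Q = [Sn²⁺]·P(H₂) / [H⁺]^2, solving for [H⁺] gives log[H⁺] = -1.352, so pH = 1.35.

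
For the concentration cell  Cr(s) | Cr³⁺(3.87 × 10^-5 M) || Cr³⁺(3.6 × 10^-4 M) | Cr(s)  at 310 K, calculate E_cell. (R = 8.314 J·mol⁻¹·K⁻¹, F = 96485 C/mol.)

0.020 V

Both half-cells are Cr³⁺/Cr, so E°_cell = 0. The concentrated side is the cathode; the cell reaction moves Cr³⁺ from high to low concentration with n = 3.
Q = [Cr³⁺]_dilute/[Cr³⁺]_conc = 3.87 × 10^-5/3.6 × 10^-4 = 0.107.
E = 0 − (RT/nF) ln Q = −((8.314×310)/(3×96485))(-2.230) = 0.0199 V.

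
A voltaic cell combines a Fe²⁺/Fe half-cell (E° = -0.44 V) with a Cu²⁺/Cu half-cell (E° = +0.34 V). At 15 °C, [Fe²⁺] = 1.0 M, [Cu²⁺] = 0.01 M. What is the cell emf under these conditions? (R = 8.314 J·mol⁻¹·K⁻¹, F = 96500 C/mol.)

0.723 V

The Cu²⁺/Cu couple has the higher reduction potential and acts as the cathode, so E°_cell = +0.34 − (-0.44) = 0.78 V.
Balancing electrons gives n = 2; the reaction quotient is Q = [Fe²⁺]/[Cu²⁺] = 100.
E = E° − (RT/nF) ln Q = 0.78 − (8.314×288)/(2×96500) × (4.605) = 0.780 − 0.057 = 0.723 V.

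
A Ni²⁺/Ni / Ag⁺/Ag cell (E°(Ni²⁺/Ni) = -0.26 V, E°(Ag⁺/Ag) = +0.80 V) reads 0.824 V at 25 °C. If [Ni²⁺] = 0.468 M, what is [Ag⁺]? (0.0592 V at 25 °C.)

7.1 × 10^-5 M

From the Nernst equation, log Q = n(E° − E)/0.0592 = 2(1.06 − 0.824)/0.0592 = 7.973, so Q = 9.4 × 10^7.
With Q = [Ni²⁺]/[Ag⁺]^2 and the known concentrations, [Ag⁺]^2 in the denominator gives [Ag⁺] = 7.1 × 10^-5 M.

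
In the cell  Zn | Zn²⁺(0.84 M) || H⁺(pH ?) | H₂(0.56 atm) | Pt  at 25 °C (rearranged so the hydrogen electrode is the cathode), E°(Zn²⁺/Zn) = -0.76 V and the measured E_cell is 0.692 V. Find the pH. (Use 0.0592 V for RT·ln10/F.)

E°_cell = 0.76 V and n = 2.
log Q = n(E° − E)/0.0592 = 2×(0.76 − 0.692)/0.0592 = 2.297.
With Q = [Zn²⁺]·P(H₂) / [H⁺]^2, solving for [H⁺] gives log[H⁺] = -1.312, so pH = 1.31.

pH = 1.31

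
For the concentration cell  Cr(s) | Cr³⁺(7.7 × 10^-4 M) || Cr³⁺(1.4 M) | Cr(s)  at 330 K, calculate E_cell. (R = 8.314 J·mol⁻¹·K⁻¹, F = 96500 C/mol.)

Both half-cells are Cr³⁺/Cr, so E°_cell = 0. The concentrated side is the cathode; the cell reaction moves Cr³⁺ from high to low concentration with n = 3.
Q = [Cr³⁺]_dilute/[Cr³⁺]_conc = 7.7 × 10^-4/1.4 = 5.5 × 10^-4.
E = 0 − (RT/nF) ln Q = −((8.314×330)/(3×96500))(-7.506) = 0.0711 V.

0.071 V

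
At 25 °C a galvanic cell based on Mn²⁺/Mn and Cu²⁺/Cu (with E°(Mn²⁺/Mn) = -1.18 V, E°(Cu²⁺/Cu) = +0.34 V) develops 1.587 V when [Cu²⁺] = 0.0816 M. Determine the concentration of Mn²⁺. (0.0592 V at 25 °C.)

4.4 × 10^-4 M

From the Nernst equation, log Q = n(E° − E)/0.0592 = 2(1.52 − 1.587)/0.0592 = -2.264, so Q = 0.00545.
With Q = [Mn²⁺]/[Cu²⁺] and the known concentrations, [Mn²⁺] in the numerator gives [Mn²⁺] = 4.4 × 10^-4 M.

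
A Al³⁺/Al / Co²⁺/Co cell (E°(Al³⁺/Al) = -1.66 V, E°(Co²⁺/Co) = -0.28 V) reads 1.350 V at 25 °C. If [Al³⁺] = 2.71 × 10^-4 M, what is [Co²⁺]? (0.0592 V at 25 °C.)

4.1 × 10^-4 M

From the Nernst equation, log Q = n(E° − E)/0.0592 = 6(1.38 − 1.350)/0.0592 = 3.041, so Q = 1100.
With Q = [Al³⁺]^2/[Co²⁺]^3 and the known concentrations, [Co²⁺]^3 in the denominator gives [Co²⁺] = 4.1 × 10^-4 M.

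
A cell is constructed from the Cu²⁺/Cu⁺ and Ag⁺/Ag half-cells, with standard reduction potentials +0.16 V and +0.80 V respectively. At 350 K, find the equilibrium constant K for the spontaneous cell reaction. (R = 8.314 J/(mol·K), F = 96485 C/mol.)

1.6 × 10^9

E°_cell = +0.80 − (+0.16) = 0.64 V, with n = 1 electron transferred.
At equilibrium E = 0, so the Nernst equation gives ln K = nFE°/RT = (1)(96485)(0.64)/((8.314)(350)) = 21.22.
K = e^21.22 = 1.6 × 10^9.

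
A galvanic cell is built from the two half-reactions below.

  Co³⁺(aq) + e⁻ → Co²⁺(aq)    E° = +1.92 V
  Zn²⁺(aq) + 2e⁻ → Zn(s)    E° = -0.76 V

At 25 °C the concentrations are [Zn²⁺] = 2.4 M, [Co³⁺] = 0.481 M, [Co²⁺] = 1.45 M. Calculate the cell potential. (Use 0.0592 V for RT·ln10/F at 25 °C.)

2.64 V

The Co³⁺/Co²⁺ couple has the higher reduction potential and acts as the cathode, so E°_cell = +1.92 − (-0.76) = 2.68 V.
Balancing electrons gives n = 2; the reaction quotient is Q = [Zn²⁺]·[Co²⁺]^2/[Co³⁺]^2 = 21.8.
At 25 °C, E = E° − (0.0592/n) log Q = 2.68 − (0.0592/2)(1.339) = 2.680 − 0.040 = 2.640 V.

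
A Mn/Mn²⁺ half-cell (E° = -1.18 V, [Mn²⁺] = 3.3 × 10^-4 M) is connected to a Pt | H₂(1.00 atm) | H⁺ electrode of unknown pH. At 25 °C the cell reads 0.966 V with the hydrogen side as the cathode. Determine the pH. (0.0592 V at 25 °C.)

E°_cell = 1.18 V and n = 2.
log Q = n(E° − E)/0.0592 = 2×(1.18 − 0.966)/0.0592 = 7.230.
With Q = [Mn²⁺]·P(H₂) / [H⁺]^2, solving for [H⁺] gives log[H⁺] = -5.356, so pH = 5.36.

pH = 5.36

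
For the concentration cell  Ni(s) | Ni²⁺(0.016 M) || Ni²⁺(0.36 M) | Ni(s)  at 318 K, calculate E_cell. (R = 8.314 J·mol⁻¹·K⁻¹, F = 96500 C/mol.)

0.043 V

Both half-cells are Ni²⁺/Ni, so E°_cell = 0. The concentrated side is the cathode; the cell reaction moves Ni²⁺ from high to low concentration with n = 2.
Q = [Ni²⁺]_dilute/[Ni²⁺]_conc = 0.016/0.36 = 0.0444.
E = 0 − (RT/nF) ln Q = −((8.314×318)/(2×96500))(-3.114) = 0.0427 V.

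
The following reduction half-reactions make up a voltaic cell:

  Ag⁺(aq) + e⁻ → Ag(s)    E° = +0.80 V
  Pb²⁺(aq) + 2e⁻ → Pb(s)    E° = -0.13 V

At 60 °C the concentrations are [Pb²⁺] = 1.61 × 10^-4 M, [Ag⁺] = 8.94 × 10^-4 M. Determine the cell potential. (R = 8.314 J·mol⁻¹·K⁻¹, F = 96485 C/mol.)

0.854 V

The Ag⁺/Ag couple has the higher reduction potential and acts as the cathode, so E°_cell = +0.80 − (-0.13) = 0.93 V.
Balancing electrons gives n = 2; the reaction quotient is Q = [Pb²⁺]/[Ag⁺]^2 = 201.
E = E° − (RT/nF) ln Q = 0.93 − (8.314×333)/(2×96485) × (5.306) = 0.930 − 0.076 = 0.854 V.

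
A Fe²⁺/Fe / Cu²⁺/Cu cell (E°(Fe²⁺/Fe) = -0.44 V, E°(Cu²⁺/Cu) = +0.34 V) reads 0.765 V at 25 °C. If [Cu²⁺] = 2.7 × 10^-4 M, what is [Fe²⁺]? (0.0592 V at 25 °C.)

8.7 × 10^-4 M

From the Nernst equation, log Q = n(E° − E)/0.0592 = 2(0.78 − 0.765)/0.0592 = 0.507, so Q = 3.21.
With Q = [Fe²⁺]/[Cu²⁺] and the known concentrations, [Fe²⁺] in the numerator gives [Fe²⁺] = 8.7 × 10^-4 M.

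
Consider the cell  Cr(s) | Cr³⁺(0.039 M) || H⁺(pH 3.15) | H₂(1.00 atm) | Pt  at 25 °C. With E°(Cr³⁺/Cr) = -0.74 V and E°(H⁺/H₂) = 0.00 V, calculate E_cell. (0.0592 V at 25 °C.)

0.58 V

The hydrogen couple is the cathode, so E°_cell = 0.74 V; n = 6.
[H⁺] = 10^(−3.15) = 7.1 × 10^-4 M, and Q = [Cr³⁺]^2·P(H₂)^3 / [H⁺]^6 = 1.21 × 10^16.
E = E° − (0.0592/6) log Q = 0.74 − (0.0592/6)(16.082) = 0.581 V.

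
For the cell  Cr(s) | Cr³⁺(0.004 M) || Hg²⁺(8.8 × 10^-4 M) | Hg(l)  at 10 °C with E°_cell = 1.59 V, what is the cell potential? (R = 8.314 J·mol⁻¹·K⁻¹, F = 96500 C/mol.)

Balancing electrons gives n = 6; the reaction quotient is Q = [Cr³⁺]^2/[Hg²⁺]^3 = 2.35 × 10^4.
E = E° − (RT/nF) ln Q = 1.59 − (8.314×283)/(6×96500) × (10.064) = 1.590 − 0.041 = 1.549 V.

1.55 V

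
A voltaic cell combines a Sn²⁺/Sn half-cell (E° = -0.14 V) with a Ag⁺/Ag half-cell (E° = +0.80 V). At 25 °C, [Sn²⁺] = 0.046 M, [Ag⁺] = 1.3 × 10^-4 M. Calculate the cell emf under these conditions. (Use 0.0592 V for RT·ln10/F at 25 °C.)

The Ag⁺/Ag couple has the higher reduction potential and acts as the cathode, so E°_cell = +0.80 − (-0.14) = 0.94 V.
Balancing electrons gives n = 2; the reaction quotient is Q = [Sn²⁺]/[Ag⁺]^2 = 2.72 × 10^6.
At 25 °C, E = E° − (0.0592/n) log Q = 0.94 − (0.0592/2)(6.435) = 0.940 − 0.190 = 0.750 V.

0.750 V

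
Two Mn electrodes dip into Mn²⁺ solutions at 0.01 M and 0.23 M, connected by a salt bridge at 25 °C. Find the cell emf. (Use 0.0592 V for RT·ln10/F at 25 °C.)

0.040 V

Both half-cells are Mn²⁺/Mn, so E°_cell = 0. The concentrated side is the cathode; the cell reaction moves Mn²⁺ from high to low concentration with n = 2.
Q = [Mn²⁺]_dilute/[Mn²⁺]_conc = 0.01/0.23 = 0.0435.
E = 0 − (0.0592/2) log Q = −(0.0592/2)(-1.362) = 0.0403 V.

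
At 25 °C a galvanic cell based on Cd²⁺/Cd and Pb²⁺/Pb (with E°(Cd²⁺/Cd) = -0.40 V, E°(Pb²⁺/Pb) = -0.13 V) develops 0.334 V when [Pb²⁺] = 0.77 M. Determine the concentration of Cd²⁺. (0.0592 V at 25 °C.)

0.0053 M

From the Nernst equation, log Q = n(E° − E)/0.0592 = 2(0.27 − 0.334)/0.0592 = -2.162, so Q = 0.00688.
With Q = [Cd²⁺]/[Pb²⁺] and the known concentrations, [Cd²⁺] in the numerator gives [Cd²⁺] = 0.0053 M.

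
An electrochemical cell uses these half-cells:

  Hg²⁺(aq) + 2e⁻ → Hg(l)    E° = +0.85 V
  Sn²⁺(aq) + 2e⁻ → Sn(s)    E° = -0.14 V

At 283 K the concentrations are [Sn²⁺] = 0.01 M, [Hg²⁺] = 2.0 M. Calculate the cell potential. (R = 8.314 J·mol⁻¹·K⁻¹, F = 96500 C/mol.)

1.05 V

The Hg²⁺/Hg couple has the higher reduction potential and acts as the cathode, so E°_cell = +0.85 − (-0.14) = 0.99 V.
Balancing electrons gives n = 2; the reaction quotient is Q = [Sn²⁺]/[Hg²⁺] = 0.00500.
E = E° − (RT/nF) ln Q = 0.99 − (8.314×283)/(2×96500) × (-5.298) = 0.990 + 0.065 = 1.055 V.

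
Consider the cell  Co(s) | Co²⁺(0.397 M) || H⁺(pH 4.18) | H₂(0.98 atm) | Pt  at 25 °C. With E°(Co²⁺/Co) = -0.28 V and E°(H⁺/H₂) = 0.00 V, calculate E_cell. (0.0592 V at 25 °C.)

0.045 V

The hydrogen couple is the cathode, so E°_cell = 0.28 V; n = 2.
[H⁺] = 10^(−4.18) = 6.6 × 10^-5 M, and Q = [Co²⁺]·P(H₂) / [H⁺]^2 = 8.91 × 10^7.
E = E° − (0.0592/2) log Q = 0.28 − (0.0592/2)(7.950) = 0.045 V.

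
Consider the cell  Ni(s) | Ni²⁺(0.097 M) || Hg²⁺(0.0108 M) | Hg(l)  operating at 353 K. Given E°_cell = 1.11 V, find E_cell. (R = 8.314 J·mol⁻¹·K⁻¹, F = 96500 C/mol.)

1.08 V

Balancing electrons gives n = 2; the reaction quotient is Q = [Ni²⁺]/[Hg²⁺] = 8.98.
E = E° − (RT/nF) ln Q = 1.11 − (8.314×353)/(2×96500) × (2.195) = 1.110 − 0.033 = 1.077 V.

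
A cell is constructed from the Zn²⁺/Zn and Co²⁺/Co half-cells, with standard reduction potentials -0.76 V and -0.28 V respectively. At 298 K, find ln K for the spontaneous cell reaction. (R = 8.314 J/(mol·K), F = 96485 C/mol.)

ln K = 37.4

E°_cell = -0.28 − (-0.76) = 0.48 V, with n = 2 electrons transferred.
At equilibrium E = 0, so the Nernst equation gives ln K = nFE°/RT = (2)(96485)(0.48)/((8.314)(298)) = 37.39.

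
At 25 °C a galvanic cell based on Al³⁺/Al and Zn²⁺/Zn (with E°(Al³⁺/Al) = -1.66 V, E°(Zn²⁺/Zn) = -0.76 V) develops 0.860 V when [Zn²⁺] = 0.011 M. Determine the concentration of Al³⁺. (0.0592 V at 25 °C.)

0.12 M

From the Nernst equation, log Q = n(E° − E)/0.0592 = 6(0.90 − 0.860)/0.0592 = 4.054, so Q = 1.13 × 10^4.
With Q = [Al³⁺]^2/[Zn²⁺]^3 and the known concentrations, [Al³⁺]^2 in the numerator gives [Al³⁺] = 0.12 M.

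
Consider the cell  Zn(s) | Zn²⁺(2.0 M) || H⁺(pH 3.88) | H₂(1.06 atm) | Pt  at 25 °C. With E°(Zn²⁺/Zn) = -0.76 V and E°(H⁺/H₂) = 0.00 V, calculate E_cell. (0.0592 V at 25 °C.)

0.52 V

The hydrogen couple is the cathode, so E°_cell = 0.76 V; n = 2.
[H⁺] = 10^(−3.88) = 1.3 × 10^-4 M, and Q = [Zn²⁺]·P(H₂) / [H⁺]^2 = 1.22 × 10^8.
E = E° − (0.0592/2) log Q = 0.76 − (0.0592/2)(8.086) = 0.521 V.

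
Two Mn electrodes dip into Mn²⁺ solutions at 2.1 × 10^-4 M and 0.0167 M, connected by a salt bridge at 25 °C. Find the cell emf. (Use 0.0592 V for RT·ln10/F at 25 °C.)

Both half-cells are Mn²⁺/Mn, so E°_cell = 0. The concentrated side is the cathode; the cell reaction moves Mn²⁺ from high to low concentration with n = 2.
Q = [Mn²⁺]_dilute/[Mn²⁺]_conc = 2.1 × 10^-4/0.0167 = 0.0126.
E = 0 − (0.0592/2) log Q = −(0.0592/2)(-1.900) = 0.0562 V.

0.056 V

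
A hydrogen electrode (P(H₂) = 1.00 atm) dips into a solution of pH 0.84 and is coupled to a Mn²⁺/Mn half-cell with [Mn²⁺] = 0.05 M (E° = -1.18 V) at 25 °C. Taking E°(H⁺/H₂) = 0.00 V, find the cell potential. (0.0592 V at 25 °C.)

1.17 V

The hydrogen couple is the cathode, so E°_cell = 1.18 V; n = 2.
[H⁺] = 10^(−0.84) = 0.14 M, and Q = [Mn²⁺]·P(H₂) / [H⁺]^2 = 2.39.
E = E° − (0.0592/2) log Q = 1.18 − (0.0592/2)(0.379) = 1.169 V.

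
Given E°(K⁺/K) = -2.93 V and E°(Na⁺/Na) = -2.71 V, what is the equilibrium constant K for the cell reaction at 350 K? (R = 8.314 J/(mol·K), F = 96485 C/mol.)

1500

E°_cell = -2.71 − (-2.93) = 0.22 V, with n = 1 electron transferred.
At equilibrium E = 0, so the Nernst equation gives ln K = nFE°/RT = (1)(96485)(0.22)/((8.314)(350)) = 7.29.
K = e^7.29 = 1500.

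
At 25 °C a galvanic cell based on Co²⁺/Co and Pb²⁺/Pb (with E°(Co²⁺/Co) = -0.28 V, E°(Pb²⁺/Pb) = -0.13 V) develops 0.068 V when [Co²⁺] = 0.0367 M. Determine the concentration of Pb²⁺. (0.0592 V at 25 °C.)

From the Nernst equation, log Q = n(E° − E)/0.0592 = 2(0.15 − 0.068)/0.0592 = 2.770, so Q = 589.
With Q = [Co²⁺]/[Pb²⁺] and the known concentrations, [Pb²⁺] in the denominator gives [Pb²⁺] = 6.2 × 10^-5 M.

6.2 × 10^-5 M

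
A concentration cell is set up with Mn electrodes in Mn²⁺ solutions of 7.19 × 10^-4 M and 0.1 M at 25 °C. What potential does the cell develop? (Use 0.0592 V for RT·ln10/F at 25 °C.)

Both half-cells are Mn²⁺/Mn, so E°_cell = 0. The concentrated side is the cathode; the cell reaction moves Mn²⁺ from high to low concentration with n = 2.
Q = [Mn²⁺]_dilute/[Mn²⁺]_conc = 7.19 × 10^-4/0.1 = 0.00719.
E = 0 − (0.0592/2) log Q = −(0.0592/2)(-2.143) = 0.0634 V.

0.063 V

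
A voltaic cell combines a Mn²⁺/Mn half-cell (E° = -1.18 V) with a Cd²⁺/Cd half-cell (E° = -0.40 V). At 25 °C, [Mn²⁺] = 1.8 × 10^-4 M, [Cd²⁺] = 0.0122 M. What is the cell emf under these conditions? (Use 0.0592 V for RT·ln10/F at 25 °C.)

The Cd²⁺/Cd couple has the higher reduction potential and acts as the cathode, so E°_cell = -0.40 − (-1.18) = 0.78 V.
Balancing electrons gives n = 2; the reaction quotient is Q = [Mn²⁺]/[Cd²⁺] = 0.0148.
At 25 °C, E = E° − (0.0592/n) log Q = 0.78 − (0.0592/2)(-1.831) = 0.780 + 0.054 = 0.834 V.

0.834 V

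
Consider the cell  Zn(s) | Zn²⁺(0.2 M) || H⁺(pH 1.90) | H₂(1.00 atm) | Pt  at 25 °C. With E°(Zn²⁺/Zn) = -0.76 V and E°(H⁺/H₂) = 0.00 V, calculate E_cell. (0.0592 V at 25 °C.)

0.67 V

The hydrogen couple is the cathode, so E°_cell = 0.76 V; n = 2.
[H⁺] = 10^(−1.90) = 0.013 M, and Q = [Zn²⁺]·P(H₂) / [H⁺]^2 = 1260.
E = E° − (0.0592/2) log Q = 0.76 − (0.0592/2)(3.101) = 0.668 V.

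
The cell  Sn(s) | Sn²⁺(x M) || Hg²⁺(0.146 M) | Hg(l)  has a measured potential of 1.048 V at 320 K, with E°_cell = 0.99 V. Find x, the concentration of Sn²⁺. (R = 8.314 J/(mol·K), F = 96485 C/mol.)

From the Nernst equation, ln Q = nF(E° − E)/RT = 2×96485×(0.99 − 1.048)/(8.314×320) = -4.207, so Q = 0.0149.
With Q = [Sn²⁺]/[Hg²⁺] and the known concentrations, [Sn²⁺] in the numerator gives [Sn²⁺] = 0.0022 M.

0.0022 M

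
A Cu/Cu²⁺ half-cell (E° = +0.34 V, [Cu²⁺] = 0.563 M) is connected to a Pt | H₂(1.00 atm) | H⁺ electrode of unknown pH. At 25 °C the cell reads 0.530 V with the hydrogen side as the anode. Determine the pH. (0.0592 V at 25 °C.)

pH = 3.33

E°_cell = 0.34 V and n = 2.
log Q = n(E° − E)/0.0592 = 2×(0.34 − 0.530)/0.0592 = -6.419.
With Q = [H⁺]^2 / ([Cu²⁺]·P(H₂)), solving for [H⁺] gives log[H⁺] = -3.334, so pH = 3.33.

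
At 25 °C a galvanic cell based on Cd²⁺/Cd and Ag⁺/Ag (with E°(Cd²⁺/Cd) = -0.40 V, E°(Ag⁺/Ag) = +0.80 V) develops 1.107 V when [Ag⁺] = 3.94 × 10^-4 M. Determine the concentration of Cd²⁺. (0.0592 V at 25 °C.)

From the Nernst equation, log Q = n(E° − E)/0.0592 = 2(1.20 − 1.107)/0.0592 = 3.142, so Q = 1390.
With Q = [Cd²⁺]/[Ag⁺]^2 and the known concentrations, [Cd²⁺] in the numerator gives [Cd²⁺] = 2.2 × 10^-4 M.

2.2 × 10^-4 M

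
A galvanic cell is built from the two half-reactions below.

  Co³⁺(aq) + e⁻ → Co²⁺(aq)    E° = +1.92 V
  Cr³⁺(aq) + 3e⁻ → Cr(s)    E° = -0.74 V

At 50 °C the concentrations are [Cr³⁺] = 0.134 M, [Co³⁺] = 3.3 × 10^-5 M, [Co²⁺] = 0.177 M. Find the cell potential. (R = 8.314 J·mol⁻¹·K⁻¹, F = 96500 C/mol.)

The Co³⁺/Co²⁺ couple has the higher reduction potential and acts as the cathode, so E°_cell = +1.92 − (-0.74) = 2.66 V.
Balancing electrons gives n = 3; the reaction quotient is Q = [Cr³⁺]·[Co²⁺]^3/[Co³⁺]^3 = 2.07 × 10^10.
E = E° − (RT/nF) ln Q = 2.66 − (8.314×323)/(3×96500) × (23.752) = 2.660 − 0.220 = 2.440 V.

2.44 V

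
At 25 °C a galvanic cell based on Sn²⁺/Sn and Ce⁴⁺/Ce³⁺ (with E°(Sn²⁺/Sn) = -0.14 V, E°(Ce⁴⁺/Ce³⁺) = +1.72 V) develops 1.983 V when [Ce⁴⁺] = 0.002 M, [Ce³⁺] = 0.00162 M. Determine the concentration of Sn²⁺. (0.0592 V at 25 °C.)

From the Nernst equation, log Q = n(E° − E)/0.0592 = 2(1.86 − 1.983)/0.0592 = -4.155, so Q = 6.99 × 10^-5.
With Q = [Sn²⁺]·[Ce³⁺]^2/[Ce⁴⁺]^2 and the known concentrations, [Sn²⁺] in the numerator gives [Sn²⁺] = 1.1 × 10^-4 M.

1.1 × 10^-4 M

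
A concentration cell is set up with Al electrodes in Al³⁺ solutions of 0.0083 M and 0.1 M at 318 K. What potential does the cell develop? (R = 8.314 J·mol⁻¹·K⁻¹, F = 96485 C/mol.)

0.023 V

Both half-cells are Al³⁺/Al, so E°_cell = 0. The concentrated side is the cathode; the cell reaction moves Al³⁺ from high to low concentration with n = 3.
Q = [Al³⁺]_dilute/[Al³⁺]_conc = 0.0083/0.1 = 0.0830.
E = 0 − (RT/nF) ln Q = −((8.314×318)/(3×96485))(-2.489) = 0.0227 V.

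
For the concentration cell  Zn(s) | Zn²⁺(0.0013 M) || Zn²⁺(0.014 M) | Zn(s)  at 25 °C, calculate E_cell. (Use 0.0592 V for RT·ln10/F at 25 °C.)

0.031 V

Both half-cells are Zn²⁺/Zn, so E°_cell = 0. The concentrated side is the cathode; the cell reaction moves Zn²⁺ from high to low concentration with n = 2.
Q = [Zn²⁺]_dilute/[Zn²⁺]_conc = 0.0013/0.014 = 0.0929.
E = 0 − (0.0592/2) log Q = −(0.0592/2)(-1.032) = 0.0305 V.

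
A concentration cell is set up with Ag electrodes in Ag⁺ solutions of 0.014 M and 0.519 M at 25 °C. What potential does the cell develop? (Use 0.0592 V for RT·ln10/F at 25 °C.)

Both half-cells are Ag⁺/Ag, so E°_cell = 0. The concentrated side is the cathode; the cell reaction moves Ag⁺ from high to low concentration with n = 1.
Q = [Ag⁺]_dilute/[Ag⁺]_conc = 0.014/0.519 = 0.0270.
E = 0 − (0.0592/1) log Q = −(0.0592/1)(-1.569) = 0.0929 V.

0.093 V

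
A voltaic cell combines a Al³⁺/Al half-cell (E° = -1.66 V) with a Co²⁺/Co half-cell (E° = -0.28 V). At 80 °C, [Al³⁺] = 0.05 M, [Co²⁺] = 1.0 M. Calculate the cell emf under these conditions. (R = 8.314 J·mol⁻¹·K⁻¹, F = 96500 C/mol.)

1.41 V

The Co²⁺/Co couple has the higher reduction potential and acts as the cathode, so E°_cell = -0.28 − (-1.66) = 1.38 V.
Balancing electrons gives n = 6; the reaction quotient is Q = [Al³⁺]^2/[Co²⁺]^3 = 0.00250.
E = E° − (RT/nF) ln Q = 1.38 − (8.314×353)/(6×96500) × (-5.991) = 1.380 + 0.030 = 1.410 V.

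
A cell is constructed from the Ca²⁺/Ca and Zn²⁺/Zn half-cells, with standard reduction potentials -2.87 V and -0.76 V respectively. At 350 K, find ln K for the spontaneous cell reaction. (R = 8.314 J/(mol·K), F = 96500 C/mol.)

ln K = 139.9

E°_cell = -0.76 − (-2.87) = 2.11 V, with n = 2 electrons transferred.
At equilibrium E = 0, so the Nernst equation gives ln K = nFE°/RT = (2)(96500)(2.11)/((8.314)(350)) = 139.95.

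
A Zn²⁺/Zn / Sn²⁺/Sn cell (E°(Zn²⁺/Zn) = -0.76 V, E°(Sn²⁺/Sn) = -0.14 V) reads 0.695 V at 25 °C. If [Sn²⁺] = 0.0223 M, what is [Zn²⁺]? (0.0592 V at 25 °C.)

From the Nernst equation, log Q = n(E° − E)/0.0592 = 2(0.62 − 0.695)/0.0592 = -2.534, so Q = 0.00293.
With Q = [Zn²⁺]/[Sn²⁺] and the known concentrations, [Zn²⁺] in the numerator gives [Zn²⁺] = 6.5 × 10^-5 M.

6.5 × 10^-5 M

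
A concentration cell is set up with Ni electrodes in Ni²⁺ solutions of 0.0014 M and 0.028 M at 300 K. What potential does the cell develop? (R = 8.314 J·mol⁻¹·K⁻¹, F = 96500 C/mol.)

0.039 V

Both half-cells are Ni²⁺/Ni, so E°_cell = 0. The concentrated side is the cathode; the cell reaction moves Ni²⁺ from high to low concentration with n = 2.
Q = [Ni²⁺]_dilute/[Ni²⁺]_conc = 0.0014/0.028 = 0.0500.
E = 0 − (RT/nF) ln Q = −((8.314×300)/(2×96500))(-2.996) = 0.0387 V.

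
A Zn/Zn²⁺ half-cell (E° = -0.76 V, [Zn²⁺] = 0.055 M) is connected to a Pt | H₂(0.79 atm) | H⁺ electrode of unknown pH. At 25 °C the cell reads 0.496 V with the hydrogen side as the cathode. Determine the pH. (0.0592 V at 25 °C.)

pH = 5.14

E°_cell = 0.76 V and n = 2.
log Q = n(E° − E)/0.0592 = 2×(0.76 − 0.496)/0.0592 = 8.919.
With Q = [Zn²⁺]·P(H₂) / [H⁺]^2, solving for [H⁺] gives log[H⁺] = -5.140, so pH = 5.14.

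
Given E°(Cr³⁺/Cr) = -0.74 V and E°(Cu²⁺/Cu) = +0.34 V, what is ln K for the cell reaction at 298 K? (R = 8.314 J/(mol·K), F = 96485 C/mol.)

E°_cell = +0.34 − (-0.74) = 1.08 V, with n = 6 electrons transferred.
At equilibrium E = 0, so the Nernst equation gives ln K = nFE°/RT = (6)(96485)(1.08)/((8.314)(298)) = 252.35.

ln K = 252.4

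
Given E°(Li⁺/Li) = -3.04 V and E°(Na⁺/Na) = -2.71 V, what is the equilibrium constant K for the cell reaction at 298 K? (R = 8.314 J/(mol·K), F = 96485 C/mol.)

3.8 × 10^5

E°_cell = -2.71 − (-3.04) = 0.33 V, with n = 1 electron transferred.
At equilibrium E = 0, so the Nernst equation gives ln K = nFE°/RT = (1)(96485)(0.33)/((8.314)(298)) = 12.85.
K = e^12.85 = 3.8 × 10^5.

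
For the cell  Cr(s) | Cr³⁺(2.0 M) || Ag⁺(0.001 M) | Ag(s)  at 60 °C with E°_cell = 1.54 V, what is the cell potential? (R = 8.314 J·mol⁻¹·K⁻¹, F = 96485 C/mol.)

1.34 V

Balancing electrons gives n = 3; the reaction quotient is Q = [Cr³⁺]/[Ag⁺]^3 = 2 × 10^9.
E = E° − (RT/nF) ln Q = 1.54 − (8.314×333)/(3×96485) × (21.416) = 1.540 − 0.205 = 1.335 V.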